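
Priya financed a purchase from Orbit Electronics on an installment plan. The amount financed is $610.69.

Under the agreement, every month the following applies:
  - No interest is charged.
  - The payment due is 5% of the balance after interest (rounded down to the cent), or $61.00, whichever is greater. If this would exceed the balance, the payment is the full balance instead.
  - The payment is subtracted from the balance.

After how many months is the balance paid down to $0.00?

Month 1: opening $610.69; payment $61.00; balance $549.69
Month 2: opening $549.69; payment $61.00; balance $488.69
Month 3: opening $488.69; payment $61.00; balance $427.69
Month 4: opening $427.69; payment $61.00; balance $366.69
Month 5: opening $366.69; payment $61.00; balance $305.69
Month 6: opening $305.69; payment $61.00; balance $244.69
Month 7: opening $244.69; payment $61.00; balance $183.69
Month 8: opening $183.69; payment $61.00; balance $122.69
Month 9: opening $122.69; payment $61.00; balance $61.69
Month 10: opening $61.69; payment $61.00; balance $0.69
Month 11: opening $0.69; payment $0.69; balance $0.00
Balance reaches $0.00 in month 11.

11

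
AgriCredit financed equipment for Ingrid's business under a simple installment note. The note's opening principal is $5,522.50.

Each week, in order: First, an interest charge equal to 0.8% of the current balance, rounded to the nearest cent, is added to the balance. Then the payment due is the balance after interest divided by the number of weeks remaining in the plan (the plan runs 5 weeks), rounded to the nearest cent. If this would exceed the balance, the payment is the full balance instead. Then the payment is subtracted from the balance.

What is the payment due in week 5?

$1,149.39

Week 1: opening $5,522.50; interest $44.18 → $5,566.68; payment $1,113.34; balance $4,453.34
Week 2: opening $4,453.34; interest $35.63 → $4,488.97; payment $1,122.24; balance $3,366.73
Week 3: opening $3,366.73; interest $26.93 → $3,393.66; payment $1,131.22; balance $2,262.44
Week 4: opening $2,262.44; interest $18.10 → $2,280.54; payment $1,140.27; balance $1,140.27
Week 5: opening $1,140.27; interest $9.12 → $1,149.39; payment $1,149.39; balance $0.00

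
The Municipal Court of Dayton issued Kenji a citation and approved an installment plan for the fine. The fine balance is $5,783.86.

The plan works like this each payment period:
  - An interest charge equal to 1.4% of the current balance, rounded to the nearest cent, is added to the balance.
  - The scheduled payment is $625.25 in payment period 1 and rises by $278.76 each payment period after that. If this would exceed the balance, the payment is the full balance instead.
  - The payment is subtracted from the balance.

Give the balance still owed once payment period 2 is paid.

$4,408.92

Payment period 1: opening $5,783.86; interest $80.97 → $5,864.83; payment $625.25; balance $5,239.58
Payment period 2: opening $5,239.58; interest $73.35 → $5,312.93; payment $904.01; balance $4,408.92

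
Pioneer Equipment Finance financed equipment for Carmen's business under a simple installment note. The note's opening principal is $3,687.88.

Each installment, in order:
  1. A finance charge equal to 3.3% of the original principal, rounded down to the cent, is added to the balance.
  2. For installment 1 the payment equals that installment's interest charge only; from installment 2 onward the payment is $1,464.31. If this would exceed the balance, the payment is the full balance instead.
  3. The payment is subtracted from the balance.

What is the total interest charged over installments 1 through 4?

$486.80

Installment 1: $3,687.88 +$121.70 interest = $3,809.58; pay $121.70 → $3,687.88
Installment 2: $3,687.88 +$121.70 interest = $3,809.58; pay $1,464.31 → $2,345.27
Installment 3: $2,345.27 +$121.70 interest = $2,466.97; pay $1,464.31 → $1,002.66
Installment 4: $1,002.66 +$121.70 interest = $1,124.36; pay $1,124.36 → $0.00
Total interest: $121.70 + $121.70 + $121.70 + $121.70 = $486.80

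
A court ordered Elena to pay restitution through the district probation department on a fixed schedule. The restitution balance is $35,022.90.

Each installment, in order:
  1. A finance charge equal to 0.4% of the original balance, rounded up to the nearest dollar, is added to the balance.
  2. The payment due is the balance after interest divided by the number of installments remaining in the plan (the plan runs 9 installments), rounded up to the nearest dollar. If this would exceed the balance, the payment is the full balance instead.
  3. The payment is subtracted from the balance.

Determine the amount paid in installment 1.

# | Opening | Interest | Payment | End bal
1 | $35,022.90 | $141.00 | $3,908.00 | $31,255.90

$3,908.00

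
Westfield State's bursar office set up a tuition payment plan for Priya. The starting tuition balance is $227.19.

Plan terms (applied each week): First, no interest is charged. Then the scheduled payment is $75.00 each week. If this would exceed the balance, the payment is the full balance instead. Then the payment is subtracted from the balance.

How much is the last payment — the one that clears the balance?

Week 1: opening $227.19; payment $75.00; balance $152.19
Week 2: opening $152.19; payment $75.00; balance $77.19
Week 3: opening $77.19; payment $75.00; balance $2.19
Week 4: opening $2.19; payment $2.19; balance $0.00

$2.19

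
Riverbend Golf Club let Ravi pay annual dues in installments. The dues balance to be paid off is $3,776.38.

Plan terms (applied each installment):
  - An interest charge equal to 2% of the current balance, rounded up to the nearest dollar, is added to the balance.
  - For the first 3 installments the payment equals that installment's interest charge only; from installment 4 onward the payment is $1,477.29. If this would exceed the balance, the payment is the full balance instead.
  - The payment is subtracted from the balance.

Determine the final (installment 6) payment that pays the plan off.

$964.80

Installment 1: $3,776.38 +$76.00 interest = $3,852.38; pay $76.00 → $3,776.38
Installment 2: $3,776.38 +$76.00 interest = $3,852.38; pay $76.00 → $3,776.38
Installment 3: $3,776.38 +$76.00 interest = $3,852.38; pay $76.00 → $3,776.38
Installment 4: $3,776.38 +$76.00 interest = $3,852.38; pay $1,477.29 → $2,375.09
Installment 5: $2,375.09 +$48.00 interest = $2,423.09; pay $1,477.29 → $945.80
Installment 6: $945.80 +$19.00 interest = $964.80; pay $964.80 → $0.00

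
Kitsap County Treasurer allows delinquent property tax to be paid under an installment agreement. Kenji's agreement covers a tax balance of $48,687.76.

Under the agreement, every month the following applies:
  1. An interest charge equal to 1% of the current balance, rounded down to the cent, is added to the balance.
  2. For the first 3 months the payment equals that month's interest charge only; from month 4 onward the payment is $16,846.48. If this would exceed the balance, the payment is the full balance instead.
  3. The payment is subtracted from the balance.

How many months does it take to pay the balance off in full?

6

Month 1: $48,687.76 +$486.87 interest = $49,174.63; pay $486.87 → $48,687.76
Month 2: $48,687.76 +$486.87 interest = $49,174.63; pay $486.87 → $48,687.76
Month 3: $48,687.76 +$486.87 interest = $49,174.63; pay $486.87 → $48,687.76
Month 4: $48,687.76 +$486.87 interest = $49,174.63; pay $16,846.48 → $32,328.15
Month 5: $32,328.15 +$323.28 interest = $32,651.43; pay $16,846.48 → $15,804.95
Month 6: $15,804.95 +$158.04 interest = $15,962.99; pay $15,962.99 → $0.00
Balance reaches $0.00 in month 6.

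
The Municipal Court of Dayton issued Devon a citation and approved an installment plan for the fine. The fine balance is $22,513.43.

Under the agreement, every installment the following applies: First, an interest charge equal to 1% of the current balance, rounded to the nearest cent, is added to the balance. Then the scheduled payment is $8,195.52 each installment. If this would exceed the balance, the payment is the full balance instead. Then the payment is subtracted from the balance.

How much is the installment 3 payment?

$6,557.88

Installment 1: opening $22,513.43; interest $225.13 → $22,738.56; payment $8,195.52; balance $14,543.04
Installment 2: opening $14,543.04; interest $145.43 → $14,688.47; payment $8,195.52; balance $6,492.95
Installment 3: opening $6,492.95; interest $64.93 → $6,557.88; payment $6,557.88; balance $0.00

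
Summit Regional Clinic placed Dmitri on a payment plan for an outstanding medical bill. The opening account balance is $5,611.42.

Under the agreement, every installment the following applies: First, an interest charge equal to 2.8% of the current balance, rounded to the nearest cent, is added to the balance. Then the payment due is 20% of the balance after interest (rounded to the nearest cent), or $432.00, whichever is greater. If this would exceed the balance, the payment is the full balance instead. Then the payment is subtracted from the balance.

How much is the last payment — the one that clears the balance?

$140.75

Installment 1: opening $5,611.42; interest $157.12 → $5,768.54; payment $1,153.71; balance $4,614.83
Installment 2: opening $4,614.83; interest $129.22 → $4,744.05; payment $948.81; balance $3,795.24
Installment 3: opening $3,795.24; interest $106.27 → $3,901.51; payment $780.30; balance $3,121.21
Installment 4: opening $3,121.21; interest $87.39 → $3,208.60; payment $641.72; balance $2,566.88
Installment 5: opening $2,566.88; interest $71.87 → $2,638.75; payment $527.75; balance $2,111.00
Installment 6: opening $2,111.00; interest $59.11 → $2,170.11; payment $434.02; balance $1,736.09
Installment 7: opening $1,736.09; interest $48.61 → $1,784.70; payment $432.00; balance $1,352.70
Installment 8: opening $1,352.70; interest $37.88 → $1,390.58; payment $432.00; balance $958.58
Installment 9: opening $958.58; interest $26.84 → $985.42; payment $432.00; balance $553.42
Installment 10: opening $553.42; interest $15.50 → $568.92; payment $432.00; balance $136.92
Installment 11: opening $136.92; interest $3.83 → $140.75; payment $140.75; balance $0.00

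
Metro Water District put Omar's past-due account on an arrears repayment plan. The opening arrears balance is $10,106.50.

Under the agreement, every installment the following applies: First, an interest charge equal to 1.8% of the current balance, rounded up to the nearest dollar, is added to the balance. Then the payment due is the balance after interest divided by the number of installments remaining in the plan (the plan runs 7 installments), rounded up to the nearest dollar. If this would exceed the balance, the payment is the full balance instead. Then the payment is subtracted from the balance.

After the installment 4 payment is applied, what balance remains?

$4,650.50

Installment 1: $10,106.50 +$182.00 interest = $10,288.50; pay $1,470.00 → $8,818.50
Installment 2: $8,818.50 +$159.00 interest = $8,977.50; pay $1,497.00 → $7,480.50
Installment 3: $7,480.50 +$135.00 interest = $7,615.50; pay $1,524.00 → $6,091.50
Installment 4: $6,091.50 +$110.00 interest = $6,201.50; pay $1,551.00 → $4,650.50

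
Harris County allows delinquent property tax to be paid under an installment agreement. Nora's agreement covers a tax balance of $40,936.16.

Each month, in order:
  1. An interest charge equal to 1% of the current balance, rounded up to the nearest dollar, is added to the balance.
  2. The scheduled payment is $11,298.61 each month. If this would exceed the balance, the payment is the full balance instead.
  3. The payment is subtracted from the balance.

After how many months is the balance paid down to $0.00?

4

# | Opening | Interest | Payment | End bal
1 | $40,936.16 | $410.00 | $11,298.61 | $30,047.55
2 | $30,047.55 | $301.00 | $11,298.61 | $19,049.94
3 | $19,049.94 | $191.00 | $11,298.61 | $7,942.33
4 | $7,942.33 | $80.00 | $8,022.33 | $0.00
Balance reaches $0.00 in month 4.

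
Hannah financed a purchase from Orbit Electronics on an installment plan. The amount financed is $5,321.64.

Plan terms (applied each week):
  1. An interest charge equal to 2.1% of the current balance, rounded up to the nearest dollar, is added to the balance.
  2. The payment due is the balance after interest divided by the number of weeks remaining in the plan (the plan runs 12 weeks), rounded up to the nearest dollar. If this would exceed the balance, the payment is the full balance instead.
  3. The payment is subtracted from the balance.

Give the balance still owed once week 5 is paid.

$3,443.64

Week 1: $5,321.64 +$112.00 interest = $5,433.64; pay $453.00 → $4,980.64
Week 2: $4,980.64 +$105.00 interest = $5,085.64; pay $463.00 → $4,622.64
Week 3: $4,622.64 +$98.00 interest = $4,720.64; pay $473.00 → $4,247.64
Week 4: $4,247.64 +$90.00 interest = $4,337.64; pay $482.00 → $3,855.64
Week 5: $3,855.64 +$81.00 interest = $3,936.64; pay $493.00 → $3,443.64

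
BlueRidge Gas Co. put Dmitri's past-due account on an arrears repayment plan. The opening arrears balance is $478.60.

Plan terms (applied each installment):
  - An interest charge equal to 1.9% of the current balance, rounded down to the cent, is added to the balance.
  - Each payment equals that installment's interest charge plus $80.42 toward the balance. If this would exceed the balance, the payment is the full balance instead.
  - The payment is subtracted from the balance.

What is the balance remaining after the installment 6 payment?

Installment 1: $478.60 +$9.09 interest = $487.69; pay $89.51 → $398.18
Installment 2: $398.18 +$7.56 interest = $405.74; pay $87.98 → $317.76
Installment 3: $317.76 +$6.03 interest = $323.79; pay $86.45 → $237.34
Installment 4: $237.34 +$4.50 interest = $241.84; pay $84.92 → $156.92
Installment 5: $156.92 +$2.98 interest = $159.90; pay $83.40 → $76.50
Installment 6: $76.50 +$1.45 interest = $77.95; pay $77.95 → $0.00

$0.00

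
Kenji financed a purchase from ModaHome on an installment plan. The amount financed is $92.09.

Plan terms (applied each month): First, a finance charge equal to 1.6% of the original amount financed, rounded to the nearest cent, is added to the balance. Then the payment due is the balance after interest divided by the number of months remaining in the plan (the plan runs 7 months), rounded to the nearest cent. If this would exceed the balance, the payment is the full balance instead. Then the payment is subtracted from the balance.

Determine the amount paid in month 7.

$16.97

Month 1: opening $92.09; interest $1.47 → $93.56; payment $13.37; balance $80.19
Month 2: opening $80.19; interest $1.47 → $81.66; payment $13.61; balance $68.05
Month 3: opening $68.05; interest $1.47 → $69.52; payment $13.90; balance $55.62
Month 4: opening $55.62; interest $1.47 → $57.09; payment $14.27; balance $42.82
Month 5: opening $42.82; interest $1.47 → $44.29; payment $14.76; balance $29.53
Month 6: opening $29.53; interest $1.47 → $31.00; payment $15.50; balance $15.50
Month 7: opening $15.50; interest $1.47 → $16.97; payment $16.97; balance $0.00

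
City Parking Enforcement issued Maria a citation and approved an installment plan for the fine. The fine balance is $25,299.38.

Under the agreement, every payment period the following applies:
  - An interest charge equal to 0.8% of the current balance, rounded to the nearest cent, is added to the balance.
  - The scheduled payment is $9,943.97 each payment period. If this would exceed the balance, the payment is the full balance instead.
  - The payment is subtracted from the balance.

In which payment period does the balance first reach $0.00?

Payment period 1: opening $25,299.38; interest $202.40 → $25,501.78; payment $9,943.97; balance $15,557.81
Payment period 2: opening $15,557.81; interest $124.46 → $15,682.27; payment $9,943.97; balance $5,738.30
Payment period 3: opening $5,738.30; interest $45.91 → $5,784.21; payment $5,784.21; balance $0.00
Balance reaches $0.00 in payment period 3.

3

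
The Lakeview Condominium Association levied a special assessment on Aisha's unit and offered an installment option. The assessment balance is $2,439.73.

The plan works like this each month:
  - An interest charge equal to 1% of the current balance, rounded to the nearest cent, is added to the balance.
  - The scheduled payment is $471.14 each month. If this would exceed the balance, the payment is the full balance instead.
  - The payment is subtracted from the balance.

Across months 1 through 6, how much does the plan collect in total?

# | Opening | Interest | Payment | End bal
1 | $2,439.73 | $24.40 | $471.14 | $1,992.99
2 | $1,992.99 | $19.93 | $471.14 | $1,541.78
3 | $1,541.78 | $15.42 | $471.14 | $1,086.06
4 | $1,086.06 | $10.86 | $471.14 | $625.78
5 | $625.78 | $6.26 | $471.14 | $160.90
6 | $160.90 | $1.61 | $162.51 | $0.00
Total paid: $2,518.21

$2,518.21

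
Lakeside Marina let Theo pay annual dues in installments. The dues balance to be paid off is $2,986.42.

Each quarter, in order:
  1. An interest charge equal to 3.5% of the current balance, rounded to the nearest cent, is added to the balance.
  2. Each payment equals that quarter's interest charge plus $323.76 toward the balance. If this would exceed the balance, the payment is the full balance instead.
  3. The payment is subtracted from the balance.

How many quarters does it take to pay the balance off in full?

10

Quarter 1: $2,986.42 +$104.52 interest = $3,090.94; pay $428.28 → $2,662.66
Quarter 2: $2,662.66 +$93.19 interest = $2,755.85; pay $416.95 → $2,338.90
Quarter 3: $2,338.90 +$81.86 interest = $2,420.76; pay $405.62 → $2,015.14
Quarter 4: $2,015.14 +$70.53 interest = $2,085.67; pay $394.29 → $1,691.38
Quarter 5: $1,691.38 +$59.20 interest = $1,750.58; pay $382.96 → $1,367.62
Quarter 6: $1,367.62 +$47.87 interest = $1,415.49; pay $371.63 → $1,043.86
Quarter 7: $1,043.86 +$36.54 interest = $1,080.40; pay $360.30 → $720.10
Quarter 8: $720.10 +$25.20 interest = $745.30; pay $348.96 → $396.34
Quarter 9: $396.34 +$13.87 interest = $410.21; pay $337.63 → $72.58
Quarter 10: $72.58 +$2.54 interest = $75.12; pay $75.12 → $0.00
Balance reaches $0.00 in quarter 10.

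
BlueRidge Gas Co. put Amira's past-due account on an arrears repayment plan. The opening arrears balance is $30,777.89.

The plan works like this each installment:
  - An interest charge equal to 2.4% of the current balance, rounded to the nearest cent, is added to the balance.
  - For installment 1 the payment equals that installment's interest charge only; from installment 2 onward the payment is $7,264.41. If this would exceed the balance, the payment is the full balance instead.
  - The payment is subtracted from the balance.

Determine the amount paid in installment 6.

# | Opening | Interest | Payment | End bal
1 | $30,777.89 | $738.67 | $738.67 | $30,777.89
2 | $30,777.89 | $738.67 | $7,264.41 | $24,252.15
3 | $24,252.15 | $582.05 | $7,264.41 | $17,569.79
4 | $17,569.79 | $421.67 | $7,264.41 | $10,727.05
5 | $10,727.05 | $257.45 | $7,264.41 | $3,720.09
6 | $3,720.09 | $89.28 | $3,809.37 | $0.00

$3,809.37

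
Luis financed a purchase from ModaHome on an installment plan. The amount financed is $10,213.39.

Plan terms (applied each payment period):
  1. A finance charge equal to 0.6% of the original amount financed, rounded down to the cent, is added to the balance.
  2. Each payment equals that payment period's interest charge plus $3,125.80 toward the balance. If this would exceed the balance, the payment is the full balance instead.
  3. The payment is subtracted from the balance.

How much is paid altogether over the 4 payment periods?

# | Opening | Interest | Payment | End bal
1 | $10,213.39 | $61.28 | $3,187.08 | $7,087.59
2 | $7,087.59 | $61.28 | $3,187.08 | $3,961.79
3 | $3,961.79 | $61.28 | $3,187.08 | $835.99
4 | $835.99 | $61.28 | $897.27 | $0.00
Total paid: $10,458.51

$10,458.51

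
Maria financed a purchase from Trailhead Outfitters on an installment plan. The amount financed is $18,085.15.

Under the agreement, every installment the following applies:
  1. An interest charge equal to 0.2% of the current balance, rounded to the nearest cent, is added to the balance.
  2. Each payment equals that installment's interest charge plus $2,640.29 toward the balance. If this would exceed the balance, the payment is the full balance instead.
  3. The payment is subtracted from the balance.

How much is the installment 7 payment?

$2,247.90

Installment 1: opening $18,085.15; interest $36.17 → $18,121.32; payment $2,676.46; balance $15,444.86
Installment 2: opening $15,444.86; interest $30.89 → $15,475.75; payment $2,671.18; balance $12,804.57
Installment 3: opening $12,804.57; interest $25.61 → $12,830.18; payment $2,665.90; balance $10,164.28
Installment 4: opening $10,164.28; interest $20.33 → $10,184.61; payment $2,660.62; balance $7,523.99
Installment 5: opening $7,523.99; interest $15.05 → $7,539.04; payment $2,655.34; balance $4,883.70
Installment 6: opening $4,883.70; interest $9.77 → $4,893.47; payment $2,650.06; balance $2,243.41
Installment 7: opening $2,243.41; interest $4.49 → $2,247.90; payment $2,247.90; balance $0.00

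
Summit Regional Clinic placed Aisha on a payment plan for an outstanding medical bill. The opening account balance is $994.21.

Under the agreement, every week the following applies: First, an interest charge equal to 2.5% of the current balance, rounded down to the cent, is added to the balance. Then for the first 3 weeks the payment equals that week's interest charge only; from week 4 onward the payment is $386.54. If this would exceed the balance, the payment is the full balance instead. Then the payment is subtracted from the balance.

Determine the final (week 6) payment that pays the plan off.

$268.33

Week 1: opening $994.21; interest $24.85 → $1,019.06; payment $24.85; balance $994.21
Week 2: opening $994.21; interest $24.85 → $1,019.06; payment $24.85; balance $994.21
Week 3: opening $994.21; interest $24.85 → $1,019.06; payment $24.85; balance $994.21
Week 4: opening $994.21; interest $24.85 → $1,019.06; payment $386.54; balance $632.52
Week 5: opening $632.52; interest $15.81 → $648.33; payment $386.54; balance $261.79
Week 6: opening $261.79; interest $6.54 → $268.33; payment $268.33; balance $0.00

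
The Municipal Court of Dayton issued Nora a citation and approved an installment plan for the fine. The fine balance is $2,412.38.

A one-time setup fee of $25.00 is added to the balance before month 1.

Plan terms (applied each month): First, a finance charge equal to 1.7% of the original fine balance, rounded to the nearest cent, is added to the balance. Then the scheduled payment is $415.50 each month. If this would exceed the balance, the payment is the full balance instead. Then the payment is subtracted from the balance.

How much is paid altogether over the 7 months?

# | Opening | Interest | Payment | End bal
1 | $2,437.38 | $41.01 | $415.50 | $2,062.89
2 | $2,062.89 | $41.01 | $415.50 | $1,688.40
3 | $1,688.40 | $41.01 | $415.50 | $1,313.91
4 | $1,313.91 | $41.01 | $415.50 | $939.42
5 | $939.42 | $41.01 | $415.50 | $564.93
6 | $564.93 | $41.01 | $415.50 | $190.44
7 | $190.44 | $41.01 | $231.45 | $0.00
Total paid: $2,724.45

$2,724.45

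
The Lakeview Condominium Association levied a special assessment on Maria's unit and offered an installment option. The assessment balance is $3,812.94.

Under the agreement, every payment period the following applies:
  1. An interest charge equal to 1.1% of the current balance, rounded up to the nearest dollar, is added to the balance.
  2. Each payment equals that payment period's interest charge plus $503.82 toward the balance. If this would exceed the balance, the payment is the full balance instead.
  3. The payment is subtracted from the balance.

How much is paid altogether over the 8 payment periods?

$3,996.94

Payment period 1: $3,812.94 +$42.00 interest = $3,854.94; pay $545.82 → $3,309.12
Payment period 2: $3,309.12 +$37.00 interest = $3,346.12; pay $540.82 → $2,805.30
Payment period 3: $2,805.30 +$31.00 interest = $2,836.30; pay $534.82 → $2,301.48
Payment period 4: $2,301.48 +$26.00 interest = $2,327.48; pay $529.82 → $1,797.66
Payment period 5: $1,797.66 +$20.00 interest = $1,817.66; pay $523.82 → $1,293.84
Payment period 6: $1,293.84 +$15.00 interest = $1,308.84; pay $518.82 → $790.02
Payment period 7: $790.02 +$9.00 interest = $799.02; pay $512.82 → $286.20
Payment period 8: $286.20 +$4.00 interest = $290.20; pay $290.20 → $0.00
Total paid: $3,996.94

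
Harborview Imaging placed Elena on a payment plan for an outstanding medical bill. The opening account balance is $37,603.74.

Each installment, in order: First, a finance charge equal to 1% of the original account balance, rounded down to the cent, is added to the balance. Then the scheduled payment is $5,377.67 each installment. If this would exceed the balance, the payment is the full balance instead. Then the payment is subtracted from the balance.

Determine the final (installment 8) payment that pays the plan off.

Installment 1: $37,603.74 +$376.03 interest = $37,979.77; pay $5,377.67 → $32,602.10
Installment 2: $32,602.10 +$376.03 interest = $32,978.13; pay $5,377.67 → $27,600.46
Installment 3: $27,600.46 +$376.03 interest = $27,976.49; pay $5,377.67 → $22,598.82
Installment 4: $22,598.82 +$376.03 interest = $22,974.85; pay $5,377.67 → $17,597.18
Installment 5: $17,597.18 +$376.03 interest = $17,973.21; pay $5,377.67 → $12,595.54
Installment 6: $12,595.54 +$376.03 interest = $12,971.57; pay $5,377.67 → $7,593.90
Installment 7: $7,593.90 +$376.03 interest = $7,969.93; pay $5,377.67 → $2,592.26
Installment 8: $2,592.26 +$376.03 interest = $2,968.29; pay $2,968.29 → $0.00

$2,968.29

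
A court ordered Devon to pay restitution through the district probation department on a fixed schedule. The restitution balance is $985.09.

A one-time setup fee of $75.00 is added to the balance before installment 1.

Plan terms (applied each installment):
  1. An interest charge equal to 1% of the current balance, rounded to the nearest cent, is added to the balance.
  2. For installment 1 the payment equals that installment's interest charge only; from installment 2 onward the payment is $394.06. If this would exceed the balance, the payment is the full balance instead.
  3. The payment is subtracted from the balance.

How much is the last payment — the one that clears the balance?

$292.23

Installment 1: $1,060.09 +$10.60 interest = $1,070.69; pay $10.60 → $1,060.09
Installment 2: $1,060.09 +$10.60 interest = $1,070.69; pay $394.06 → $676.63
Installment 3: $676.63 +$6.77 interest = $683.40; pay $394.06 → $289.34
Installment 4: $289.34 +$2.89 interest = $292.23; pay $292.23 → $0.00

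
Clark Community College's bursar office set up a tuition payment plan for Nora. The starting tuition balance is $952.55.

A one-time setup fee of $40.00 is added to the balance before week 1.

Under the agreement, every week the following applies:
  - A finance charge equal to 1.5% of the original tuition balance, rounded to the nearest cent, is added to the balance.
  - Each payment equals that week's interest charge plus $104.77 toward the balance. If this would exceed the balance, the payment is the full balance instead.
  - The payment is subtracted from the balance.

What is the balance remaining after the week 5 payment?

$468.70

Week 1: $992.55 +$14.29 interest = $1,006.84; pay $119.06 → $887.78
Week 2: $887.78 +$14.29 interest = $902.07; pay $119.06 → $783.01
Week 3: $783.01 +$14.29 interest = $797.30; pay $119.06 → $678.24
Week 4: $678.24 +$14.29 interest = $692.53; pay $119.06 → $573.47
Week 5: $573.47 +$14.29 interest = $587.76; pay $119.06 → $468.70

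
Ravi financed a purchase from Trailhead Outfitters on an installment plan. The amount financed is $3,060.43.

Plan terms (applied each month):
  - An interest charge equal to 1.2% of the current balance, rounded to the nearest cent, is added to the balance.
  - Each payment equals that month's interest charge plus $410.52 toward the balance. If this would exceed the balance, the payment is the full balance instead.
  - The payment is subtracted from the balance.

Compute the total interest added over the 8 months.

$155.87

# | Opening | Interest | Payment | End bal
1 | $3,060.43 | $36.73 | $447.25 | $2,649.91
2 | $2,649.91 | $31.80 | $442.32 | $2,239.39
3 | $2,239.39 | $26.87 | $437.39 | $1,828.87
4 | $1,828.87 | $21.95 | $432.47 | $1,418.35
5 | $1,418.35 | $17.02 | $427.54 | $1,007.83
6 | $1,007.83 | $12.09 | $422.61 | $597.31
7 | $597.31 | $7.17 | $417.69 | $186.79
8 | $186.79 | $2.24 | $189.03 | $0.00
Total interest: $36.73 + $31.80 + $26.87 + $21.95 + $17.02 + $12.09 + $7.17 + $2.24 = $155.87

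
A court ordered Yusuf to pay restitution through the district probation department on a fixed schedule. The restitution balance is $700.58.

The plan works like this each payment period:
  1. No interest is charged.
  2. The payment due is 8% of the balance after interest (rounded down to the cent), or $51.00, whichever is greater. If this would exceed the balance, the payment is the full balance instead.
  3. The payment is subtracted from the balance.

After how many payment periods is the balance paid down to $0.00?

Payment period 1: opening $700.58; payment $56.04; balance $644.54
Payment period 2: opening $644.54; payment $51.56; balance $592.98
Payment period 3: opening $592.98; payment $51.00; balance $541.98
Payment period 4: opening $541.98; payment $51.00; balance $490.98
Payment period 5: opening $490.98; payment $51.00; balance $439.98
Payment period 6: opening $439.98; payment $51.00; balance $388.98
Payment period 7: opening $388.98; payment $51.00; balance $337.98
Payment period 8: opening $337.98; payment $51.00; balance $286.98
Payment period 9: opening $286.98; payment $51.00; balance $235.98
Payment period 10: opening $235.98; payment $51.00; balance $184.98
Payment period 11: opening $184.98; payment $51.00; balance $133.98
Payment period 12: opening $133.98; payment $51.00; balance $82.98
Payment period 13: opening $82.98; payment $51.00; balance $31.98
Payment period 14: opening $31.98; payment $31.98; balance $0.00
Balance reaches $0.00 in payment period 14.

14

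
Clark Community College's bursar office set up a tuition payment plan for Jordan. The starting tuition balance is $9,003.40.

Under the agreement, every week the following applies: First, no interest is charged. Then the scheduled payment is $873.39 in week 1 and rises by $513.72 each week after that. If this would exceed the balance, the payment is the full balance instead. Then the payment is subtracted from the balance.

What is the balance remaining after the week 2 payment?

Week 1: $9,003.40 − $873.39 → $8,130.01
Week 2: $8,130.01 − $1,387.11 → $6,742.90

$6,742.90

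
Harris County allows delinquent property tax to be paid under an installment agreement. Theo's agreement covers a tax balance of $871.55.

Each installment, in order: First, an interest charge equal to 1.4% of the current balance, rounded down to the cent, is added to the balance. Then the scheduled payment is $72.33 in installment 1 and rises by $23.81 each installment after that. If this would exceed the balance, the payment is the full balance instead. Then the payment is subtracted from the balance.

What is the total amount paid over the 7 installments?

$927.00

# | Opening | Interest | Payment | End bal
1 | $871.55 | $12.20 | $72.33 | $811.42
2 | $811.42 | $11.35 | $96.14 | $726.63
3 | $726.63 | $10.17 | $119.95 | $616.85
4 | $616.85 | $8.63 | $143.76 | $481.72
5 | $481.72 | $6.74 | $167.57 | $320.89
6 | $320.89 | $4.49 | $191.38 | $134.00
7 | $134.00 | $1.87 | $135.87 | $0.00
Total paid: $927.00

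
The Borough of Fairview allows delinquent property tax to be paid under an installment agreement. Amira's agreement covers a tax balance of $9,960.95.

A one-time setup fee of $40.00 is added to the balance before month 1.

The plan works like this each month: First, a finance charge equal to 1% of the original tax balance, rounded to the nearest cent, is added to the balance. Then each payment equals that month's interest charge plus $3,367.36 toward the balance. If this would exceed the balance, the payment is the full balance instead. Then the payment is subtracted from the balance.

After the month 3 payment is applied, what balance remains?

$0.00

Month 1: opening $10,000.95; interest $99.61 → $10,100.56; payment $3,466.97; balance $6,633.59
Month 2: opening $6,633.59; interest $99.61 → $6,733.20; payment $3,466.97; balance $3,266.23
Month 3: opening $3,266.23; interest $99.61 → $3,365.84; payment $3,365.84; balance $0.00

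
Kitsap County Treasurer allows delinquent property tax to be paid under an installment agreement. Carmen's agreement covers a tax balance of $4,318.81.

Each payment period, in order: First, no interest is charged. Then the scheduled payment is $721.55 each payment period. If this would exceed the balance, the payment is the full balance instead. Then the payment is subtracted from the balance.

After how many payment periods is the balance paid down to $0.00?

Payment period 1: $4,318.81 − $721.55 → $3,597.26
Payment period 2: $3,597.26 − $721.55 → $2,875.71
Payment period 3: $2,875.71 − $721.55 → $2,154.16
Payment period 4: $2,154.16 − $721.55 → $1,432.61
Payment period 5: $1,432.61 − $721.55 → $711.06
Payment period 6: $711.06 − $711.06 → $0.00
Balance reaches $0.00 in payment period 6.

6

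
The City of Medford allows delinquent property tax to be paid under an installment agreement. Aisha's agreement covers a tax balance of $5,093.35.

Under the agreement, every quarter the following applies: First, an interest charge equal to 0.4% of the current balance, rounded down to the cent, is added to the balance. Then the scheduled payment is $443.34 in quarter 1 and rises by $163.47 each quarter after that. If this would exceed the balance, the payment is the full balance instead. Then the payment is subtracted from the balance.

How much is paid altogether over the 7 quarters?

$5,177.19

Quarter 1: $5,093.35 +$20.37 interest = $5,113.72; pay $443.34 → $4,670.38
Quarter 2: $4,670.38 +$18.68 interest = $4,689.06; pay $606.81 → $4,082.25
Quarter 3: $4,082.25 +$16.32 interest = $4,098.57; pay $770.28 → $3,328.29
Quarter 4: $3,328.29 +$13.31 interest = $3,341.60; pay $933.75 → $2,407.85
Quarter 5: $2,407.85 +$9.63 interest = $2,417.48; pay $1,097.22 → $1,320.26
Quarter 6: $1,320.26 +$5.28 interest = $1,325.54; pay $1,260.69 → $64.85
Quarter 7: $64.85 +$0.25 interest = $65.10; pay $65.10 → $0.00
Total paid: $5,177.19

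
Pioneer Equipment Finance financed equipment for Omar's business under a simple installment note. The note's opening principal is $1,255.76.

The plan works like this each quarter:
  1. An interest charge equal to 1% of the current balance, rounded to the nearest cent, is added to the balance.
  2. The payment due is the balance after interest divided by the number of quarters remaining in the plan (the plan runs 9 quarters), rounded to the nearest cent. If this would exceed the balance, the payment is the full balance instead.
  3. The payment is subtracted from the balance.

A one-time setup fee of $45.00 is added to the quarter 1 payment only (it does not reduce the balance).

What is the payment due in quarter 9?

Quarter 1: opening $1,255.76; interest $12.56 → $1,268.32; payment $140.92 (+ $45.00 fee); balance $1,127.40
Quarter 2: opening $1,127.40; interest $11.27 → $1,138.67; payment $142.33; balance $996.34
Quarter 3: opening $996.34; interest $9.96 → $1,006.30; payment $143.76; balance $862.54
Quarter 4: opening $862.54; interest $8.63 → $871.17; payment $145.20; balance $725.97
Quarter 5: opening $725.97; interest $7.26 → $733.23; payment $146.65; balance $586.58
Quarter 6: opening $586.58; interest $5.87 → $592.45; payment $148.11; balance $444.34
Quarter 7: opening $444.34; interest $4.44 → $448.78; payment $149.59; balance $299.19
Quarter 8: opening $299.19; interest $2.99 → $302.18; payment $151.09; balance $151.09
Quarter 9: opening $151.09; interest $1.51 → $152.60; payment $152.60; balance $0.00

$152.60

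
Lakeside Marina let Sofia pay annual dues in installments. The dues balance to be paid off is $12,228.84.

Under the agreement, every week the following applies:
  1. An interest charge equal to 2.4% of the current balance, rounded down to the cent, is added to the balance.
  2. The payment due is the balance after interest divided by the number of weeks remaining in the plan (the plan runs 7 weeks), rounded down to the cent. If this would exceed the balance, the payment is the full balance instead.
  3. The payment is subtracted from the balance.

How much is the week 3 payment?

Week 1: opening $12,228.84; interest $293.49 → $12,522.33; payment $1,788.90; balance $10,733.43
Week 2: opening $10,733.43; interest $257.60 → $10,991.03; payment $1,831.83; balance $9,159.20
Week 3: opening $9,159.20; interest $219.82 → $9,379.02; payment $1,875.80; balance $7,503.22

$1,875.80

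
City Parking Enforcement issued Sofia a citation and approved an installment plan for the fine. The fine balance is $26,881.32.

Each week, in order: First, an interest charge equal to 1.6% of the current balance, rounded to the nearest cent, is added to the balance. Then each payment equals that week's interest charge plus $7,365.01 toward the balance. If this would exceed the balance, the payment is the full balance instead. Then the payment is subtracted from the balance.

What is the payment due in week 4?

Week 1: $26,881.32 +$430.10 interest = $27,311.42; pay $7,795.11 → $19,516.31
Week 2: $19,516.31 +$312.26 interest = $19,828.57; pay $7,677.27 → $12,151.30
Week 3: $12,151.30 +$194.42 interest = $12,345.72; pay $7,559.43 → $4,786.29
Week 4: $4,786.29 +$76.58 interest = $4,862.87; pay $4,862.87 → $0.00

$4,862.87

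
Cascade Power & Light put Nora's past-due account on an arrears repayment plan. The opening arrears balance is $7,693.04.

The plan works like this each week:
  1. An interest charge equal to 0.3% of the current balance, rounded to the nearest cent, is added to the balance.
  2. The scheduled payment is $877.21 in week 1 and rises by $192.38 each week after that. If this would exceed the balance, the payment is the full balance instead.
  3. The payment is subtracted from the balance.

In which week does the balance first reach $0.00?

6

Week 1: opening $7,693.04; interest $23.08 → $7,716.12; payment $877.21; balance $6,838.91
Week 2: opening $6,838.91; interest $20.52 → $6,859.43; payment $1,069.59; balance $5,789.84
Week 3: opening $5,789.84; interest $17.37 → $5,807.21; payment $1,261.97; balance $4,545.24
Week 4: opening $4,545.24; interest $13.64 → $4,558.88; payment $1,454.35; balance $3,104.53
Week 5: opening $3,104.53; interest $9.31 → $3,113.84; payment $1,646.73; balance $1,467.11
Week 6: opening $1,467.11; interest $4.40 → $1,471.51; payment $1,471.51; balance $0.00
Balance reaches $0.00 in week 6.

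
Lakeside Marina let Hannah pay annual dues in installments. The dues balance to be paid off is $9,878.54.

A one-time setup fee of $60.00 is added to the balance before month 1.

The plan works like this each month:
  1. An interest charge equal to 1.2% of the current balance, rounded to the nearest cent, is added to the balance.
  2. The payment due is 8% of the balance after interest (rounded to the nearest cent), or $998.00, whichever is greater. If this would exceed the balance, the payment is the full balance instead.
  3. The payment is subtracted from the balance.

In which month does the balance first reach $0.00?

Month 1: $9,938.54 +$119.26 interest = $10,057.80; pay $998.00 → $9,059.80
Month 2: $9,059.80 +$108.72 interest = $9,168.52; pay $998.00 → $8,170.52
Month 3: $8,170.52 +$98.05 interest = $8,268.57; pay $998.00 → $7,270.57
Month 4: $7,270.57 +$87.25 interest = $7,357.82; pay $998.00 → $6,359.82
Month 5: $6,359.82 +$76.32 interest = $6,436.14; pay $998.00 → $5,438.14
Month 6: $5,438.14 +$65.26 interest = $5,503.40; pay $998.00 → $4,505.40
Month 7: $4,505.40 +$54.06 interest = $4,559.46; pay $998.00 → $3,561.46
Month 8: $3,561.46 +$42.74 interest = $3,604.20; pay $998.00 → $2,606.20
Month 9: $2,606.20 +$31.27 interest = $2,637.47; pay $998.00 → $1,639.47
Month 10: $1,639.47 +$19.67 interest = $1,659.14; pay $998.00 → $661.14
Month 11: $661.14 +$7.93 interest = $669.07; pay $669.07 → $0.00
Balance reaches $0.00 in month 11.

11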